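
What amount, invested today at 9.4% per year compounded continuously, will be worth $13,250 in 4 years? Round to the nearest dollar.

$9,097

P = A·e^(−rt) = 13,250·e^(−0.376).
e^(−0.376) ≈ 0.68660233304, so P ≈ 9,097.4809.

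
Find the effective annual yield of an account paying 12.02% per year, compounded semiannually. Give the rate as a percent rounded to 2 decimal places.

One year is 2 periods at 0.0601 each: (1 + 0.0601)^2 ≈ 1.123812.
EAR = 1.123812 − 1 ≈ 12.38120%.

12.38%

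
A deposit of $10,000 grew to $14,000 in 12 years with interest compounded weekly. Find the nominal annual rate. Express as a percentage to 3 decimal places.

The 624-period growth factor is 14,000/10,000 = 1.4.
r/52 = 1.4^(1/624) − 1 ≈ 0.000539364, so r ≈ 52·0.000539364 = 2.80469%.

2.805%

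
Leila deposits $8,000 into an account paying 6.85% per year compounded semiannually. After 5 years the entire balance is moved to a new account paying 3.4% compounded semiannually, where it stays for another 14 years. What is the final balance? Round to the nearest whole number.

$17,961

After 5 years at 6.85%: 8,000 × 1.4004102979 ≈ 11,203.2824.
Then 14 years at 3.4%: 11,203.2824 × 1.603196226 ≈ 17,961.0600.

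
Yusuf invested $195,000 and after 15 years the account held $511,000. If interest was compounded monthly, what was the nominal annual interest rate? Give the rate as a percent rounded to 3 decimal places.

(1 + r/12)^180 = 511,000/195,000 = 2.62051.
1 + r/12 = 2.62051^(1/180) ≈ 1.005366, so r/12 ≈ 0.0053664.
r ≈ 12·0.0053664 = 6.43968%.

6.440%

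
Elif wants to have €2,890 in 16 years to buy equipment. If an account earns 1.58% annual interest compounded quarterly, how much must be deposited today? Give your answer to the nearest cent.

Periodic rate = 1.58%/4 = 0.00395; 64 periods.
P = 2,890/(1 + 0.00395)^64 ≈ 2,890/1.286984688 ≈ 2,245.5590.

€2,245.56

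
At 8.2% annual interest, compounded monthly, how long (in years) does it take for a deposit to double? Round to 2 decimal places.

8.48 years

(1 + 0.00683333)^(12t) = 2.
12t = ln 2 / ln(1 + 0.00683333) ≈ 0.69315/0.00681009 ≈ 101.7824.
t ≈ 8.4819.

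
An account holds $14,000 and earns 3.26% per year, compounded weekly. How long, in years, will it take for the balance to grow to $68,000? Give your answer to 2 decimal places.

48.50 years

(1 + 0.000626923)^(52t) = 68,000/14,000 = 4.8571.
52t·ln(1 + 0.000626923) = ln(4.8571); 52t = 1.5805/0.000626727 ≈ 2521.7539.
t ≈ 48.4953 years.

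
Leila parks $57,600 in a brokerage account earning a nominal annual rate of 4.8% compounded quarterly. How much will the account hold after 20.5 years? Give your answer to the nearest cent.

$153,187.92

Periodic rate = 4.8%/4 = 0.012; periods = 4·20.5 = 82.
A = 57,600·(1 + 0.012)^82 ≈ 57,600·2.65951243519 ≈ 153,187.9163.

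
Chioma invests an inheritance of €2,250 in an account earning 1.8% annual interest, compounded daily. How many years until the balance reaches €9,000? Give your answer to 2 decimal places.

77.02 years

(1 + 0.0000493151)^(365t) = 9,000/2,250 = 4.
365t·ln(1 + 0.0000493151) = ln(4); 365t = 1.3863/4.93139e-05 ≈ 28111.6621.
t ≈ 77.0183 years.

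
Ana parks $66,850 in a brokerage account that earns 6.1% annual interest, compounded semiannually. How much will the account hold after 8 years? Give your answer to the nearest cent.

$108,110.87

Growth factor = (1 + 0.0305)^16 ≈ 1.61721565908.
A ≈ 66,850 × 1.61721565908 ≈ 108,110.8668.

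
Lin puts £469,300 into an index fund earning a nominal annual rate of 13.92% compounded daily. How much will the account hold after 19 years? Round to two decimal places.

£6,604,708.13

Growth factor = (1 + 0.1392/365)^6935 ≈ 14.0735310781.
A ≈ 469,300 × 14.0735310781 ≈ 6,604,708.1350.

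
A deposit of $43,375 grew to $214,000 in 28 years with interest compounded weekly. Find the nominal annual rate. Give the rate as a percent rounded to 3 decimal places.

5.703%

The 1456-period growth factor is 214,000/43,375 = 4.93372.
r/52 = 4.93372^(1/1456) − 1 ≈ 0.00109682, so r ≈ 52·0.00109682 = 5.70346%.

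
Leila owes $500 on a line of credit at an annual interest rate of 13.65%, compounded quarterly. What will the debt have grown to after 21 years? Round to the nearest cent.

$8,377.32

Periodic rate = 13.65%/4 = 0.034125; periods = 4·21 = 84.
A = 500·(1 + 0.034125)^84 ≈ 500·16.75464137 ≈ 8,377.3207.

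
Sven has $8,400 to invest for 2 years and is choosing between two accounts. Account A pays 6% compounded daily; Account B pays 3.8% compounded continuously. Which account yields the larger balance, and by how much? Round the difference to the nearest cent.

Account A, by $407.59

A: (1 + 0.06/365)^730 ≈ 1.127485732, so 8,400 × 1.127485732 ≈ 9,470.8802.
B: e^(0.038·2) = e^0.076 ≈ 1.078962574, so 8,400 × 1.078962574 ≈ 9,063.2856.
Difference ≈ 407.5945 in favor of A.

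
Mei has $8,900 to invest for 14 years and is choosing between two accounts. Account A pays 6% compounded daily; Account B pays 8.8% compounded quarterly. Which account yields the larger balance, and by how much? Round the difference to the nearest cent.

Account B, by $9,490.86

Account A growth factor: (1 + 0.06/365)^5110 ≈ 2.3162070753; balance ≈ 20,614.2430.
Account B growth factor: (1 + 0.022)^56 ≈ 3.3825962629; balance ≈ 30,105.1067.
Account B is larger by 9,490.8638.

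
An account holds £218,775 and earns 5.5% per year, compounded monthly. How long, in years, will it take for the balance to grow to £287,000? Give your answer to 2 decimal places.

(1 + 0.00458333)^(12t) = 287,000/218,775 = 1.3119.
12t·ln(1 + 0.00458333) = ln(1.3119); 12t = 0.27144/0.00457286 ≈ 59.3585.
t ≈ 4.9465 years.

4.95 years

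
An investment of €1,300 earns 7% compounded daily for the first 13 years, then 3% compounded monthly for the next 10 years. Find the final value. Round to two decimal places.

€4,357.52

Phase 1: 1,300·(1 + 0.07/365)^4745 ≈ 3,229.3375.
Phase 2: 3,229.3375·(1 + 0.0025)^120 ≈ 4,357.5180.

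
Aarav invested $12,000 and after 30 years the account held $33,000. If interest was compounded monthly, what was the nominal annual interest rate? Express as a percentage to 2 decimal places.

3.38%

(1 + r/12)^360 = 33,000/12,000 = 2.75.
1 + r/12 = 2.75^(1/360) ≈ 1.002814, so r/12 ≈ 0.00281395.
r ≈ 12·0.00281395 = 3.37675%.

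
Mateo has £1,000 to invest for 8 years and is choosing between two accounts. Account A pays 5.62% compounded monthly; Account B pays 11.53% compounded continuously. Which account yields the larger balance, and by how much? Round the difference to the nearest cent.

Account A growth factor: (1 + 0.0562/12)^96 ≈ 1.566040505; balance ≈ 1,566.0405.
Account B growth factor: e^(0.1153·8) = e^0.9224 ≈ 2.515319919; balance ≈ 2,515.3199.
Account B is larger by 949.2794.

Account B, by £949.28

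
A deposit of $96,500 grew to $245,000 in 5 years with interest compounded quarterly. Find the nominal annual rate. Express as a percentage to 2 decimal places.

19.08%

(1 + r/4)^20 = 245,000/96,500 = 2.53886.
1 + r/4 = 2.53886^(1/20) ≈ 1.047688, so r/4 ≈ 0.0476879.
r ≈ 4·0.0476879 = 19.07517%.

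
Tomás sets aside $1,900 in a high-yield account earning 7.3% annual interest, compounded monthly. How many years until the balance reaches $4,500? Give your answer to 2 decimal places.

11.85 years

We need (1 + 0.00608333)^(12t) = 2.3684, so 12t = ln 2.3684 / ln 1.006083 ≈ 142.1660.
t ≈ 142.1660/12 = 11.8472 years.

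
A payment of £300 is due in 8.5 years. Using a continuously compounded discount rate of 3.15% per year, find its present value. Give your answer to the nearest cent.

£229.53

P = A·e^(−rt) = 300·e^(−0.26775).
e^(−0.26775) ≈ 0.765099032, so P ≈ 229.5297.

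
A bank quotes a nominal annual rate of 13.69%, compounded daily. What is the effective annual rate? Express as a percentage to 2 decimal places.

14.67%

EAR = (1 + 13.69%/365)^365 − 1 = (1 + 0.000375068)^365 − 1.
(1 + 0.000375068)^365 ≈ 1.146684, so EAR ≈ 14.66840%.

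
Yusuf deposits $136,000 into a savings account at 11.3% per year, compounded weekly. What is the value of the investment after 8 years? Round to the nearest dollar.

$335,517

Periodic rate = 11.3%/52 = 0.00217308; periods = 52·8 = 416.
A = 136,000·(1 + 0.113/52)^416 ≈ 136,000·2.46704034156 ≈ 335,517.4865.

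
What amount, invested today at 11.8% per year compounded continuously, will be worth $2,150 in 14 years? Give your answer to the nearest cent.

P = A·e^(−rt) = 2,150·e^(−1.652).
e^(−1.652) ≈ 0.1916661926, so P ≈ 412.0823.

$412.08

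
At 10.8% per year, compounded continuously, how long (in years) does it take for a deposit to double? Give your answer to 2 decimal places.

e^(0.108t) = 2, so 0.108t = ln 2 ≈ 0.69315.
t ≈ 0.69315/0.108 ≈ 6.4180.

6.42 years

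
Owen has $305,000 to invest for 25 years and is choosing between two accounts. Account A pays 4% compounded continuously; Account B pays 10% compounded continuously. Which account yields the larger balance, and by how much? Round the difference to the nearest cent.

Account A growth factor: e^(0.04·25) = e^1 ≈ 2.71828182846; balance ≈ 829,075.9577.
Account B growth factor: e^(0.1·25) = e^2.5 ≈ 12.1824939607; balance ≈ 3,715,660.6580.
Account B is larger by 2,886,584.7003.

Account B, by $2,886,584.70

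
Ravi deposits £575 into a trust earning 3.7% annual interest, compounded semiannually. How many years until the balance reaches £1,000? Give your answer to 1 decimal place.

We need (1 + 0.0185)^(2t) = 1.7391, so 2t = ln 1.7391 / ln 1.0185 ≈ 30.1886.
t ≈ 30.1886/2 = 15.0943 years.

15.1 years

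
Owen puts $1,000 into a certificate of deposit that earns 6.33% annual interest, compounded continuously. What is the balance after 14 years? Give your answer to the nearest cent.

A = P·e^(rt) = 1,000·e^(0.0633·14) = 1,000·e^0.8862.
e^0.8862 ≈ 2.425893718, so A ≈ 2,425.8937.

$2,425.89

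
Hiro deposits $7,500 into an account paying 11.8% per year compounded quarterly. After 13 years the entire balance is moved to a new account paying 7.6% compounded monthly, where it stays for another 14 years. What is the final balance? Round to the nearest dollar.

$98,234

Phase 1: 7,500·(1 + 0.0295)^52 ≈ 34,011.9485.
Phase 2: 34,011.9485·(1 + 0.076/12)^168 ≈ 98,234.4251.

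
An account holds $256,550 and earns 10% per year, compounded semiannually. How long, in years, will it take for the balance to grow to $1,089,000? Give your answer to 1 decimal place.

14.8 years

We need (1 + 0.05)^(2t) = 4.2448, so 2t = ln 4.2448 / ln 1.05 ≈ 29.6308.
t ≈ 29.6308/2 = 14.8154 years.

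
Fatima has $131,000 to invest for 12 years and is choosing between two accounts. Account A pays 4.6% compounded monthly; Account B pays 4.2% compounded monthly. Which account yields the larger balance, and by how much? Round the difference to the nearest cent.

Account A growth factor: (1 + 0.046/12)^144 ≈ 1.73489118877; balance ≈ 227,270.7457.
Account B growth factor: (1 + 0.0035)^144 ≈ 1.65387340109; balance ≈ 216,657.4155.
Account A is larger by 10,613.3302.

Account A, by $10,613.33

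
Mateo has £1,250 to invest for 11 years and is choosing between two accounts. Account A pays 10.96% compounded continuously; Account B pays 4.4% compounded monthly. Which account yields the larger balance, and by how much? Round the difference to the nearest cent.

Account A, by £2,147.06

Account A growth factor: e^(0.1096·11) = e^1.2056 ≈ 3.338761734; balance ≈ 4,173.4522.
Account B growth factor: (1 + 0.044/12)^132 ≈ 1.621116047; balance ≈ 2,026.3951.
Account A is larger by 2,147.0571.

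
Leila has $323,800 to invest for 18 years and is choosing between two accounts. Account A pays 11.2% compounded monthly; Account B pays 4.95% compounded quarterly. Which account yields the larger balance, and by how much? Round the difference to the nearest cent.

Account A, by $1,623,560.49

A: (1 + 0.112/12)^216 ≈ 7.438358047378, so 323,800 × 7.438358047378 ≈ 2,408,540.3357.
B: (1 + 0.012375)^72 ≈ 2.42427376762, so 323,800 × 2.42427376762 ≈ 784,979.8460.
Difference ≈ 1,623,560.4898 in favor of A.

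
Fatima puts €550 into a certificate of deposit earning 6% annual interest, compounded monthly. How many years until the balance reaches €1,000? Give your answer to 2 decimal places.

9.99 years

We need (1 + 0.005)^(12t) = 1.8182, so 12t = ln 1.8182 / ln 1.005 ≈ 119.8661.
t ≈ 119.8661/12 = 9.9888 years.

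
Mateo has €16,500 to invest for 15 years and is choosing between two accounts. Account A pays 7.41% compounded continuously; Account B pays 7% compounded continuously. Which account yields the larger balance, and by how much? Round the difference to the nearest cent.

Account A, by €2,990.83

A: e^(0.0741·15) = e^1.1115 ≈ 3.0389133474, so 16,500 × 3.0389133474 ≈ 50,142.0702.
B: e^(0.07·15) = e^1.05 ≈ 2.8576511181, so 16,500 × 2.8576511181 ≈ 47,151.2434.
Difference ≈ 2,990.8268 in favor of A.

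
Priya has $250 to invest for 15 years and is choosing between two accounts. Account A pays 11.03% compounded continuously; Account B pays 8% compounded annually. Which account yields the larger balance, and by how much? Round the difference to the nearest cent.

A: e^(0.1103·15) = e^1.6545 ≈ 5.230464036, so 250 × 5.230464036 ≈ 1,307.6160.
B: (1 + 0.08)^15 ≈ 3.17216911, so 250 × 3.17216911 ≈ 793.0423.
Difference ≈ 514.5737 in favor of A.

Account A, by $514.57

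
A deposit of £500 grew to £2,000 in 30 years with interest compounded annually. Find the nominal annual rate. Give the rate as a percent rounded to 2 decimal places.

4.73%

The 30-period growth factor is 2,000/500 = 4.
r = 4^(1/30) − 1 ≈ 0.0472941, i.e. 4.72941%.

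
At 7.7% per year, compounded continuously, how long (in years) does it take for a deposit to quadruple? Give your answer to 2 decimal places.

e^(0.077t) = 4, so 0.077t = ln 4 ≈ 1.3863.
t ≈ 1.3863/0.077 ≈ 18.0038.

18.00 years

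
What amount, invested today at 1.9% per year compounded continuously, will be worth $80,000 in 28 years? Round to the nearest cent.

$46,994.31

P = A·e^(−rt) = 80,000·e^(−0.532).
e^(−0.532) ≈ 0.58742893616, so P ≈ 46,994.3149.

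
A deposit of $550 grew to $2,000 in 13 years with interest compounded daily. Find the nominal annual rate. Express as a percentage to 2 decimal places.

9.93%

The 4745-period growth factor is 2,000/550 = 3.63636.
r/365 = 3.63636^(1/4745) − 1 ≈ 0.00027211, so r ≈ 365·0.00027211 = 9.93200%.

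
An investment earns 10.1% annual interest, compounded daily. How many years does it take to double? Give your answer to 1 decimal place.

6.9 years

(1 + 0.000276712)^(365t) = 2.
365t = ln 2 / ln(1 + 0.000276712) ≈ 0.69315/0.000276674 ≈ 2505.2844.
t ≈ 6.8638.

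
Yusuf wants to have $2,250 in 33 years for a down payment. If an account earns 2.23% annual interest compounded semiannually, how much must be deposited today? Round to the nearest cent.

$1,082.32

Growth factor = (1 + 0.01115)^66 ≈ 2.078876495.
P = 2,250/2.078876495 ≈ 1,082.3154.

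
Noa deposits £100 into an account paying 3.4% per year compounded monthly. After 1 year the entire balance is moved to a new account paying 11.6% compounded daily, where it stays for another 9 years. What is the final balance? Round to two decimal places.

£293.82

After 1 years at 3.4%: 100 × 1.03453487 ≈ 103.4535.
Then 9 years at 11.6%: 103.4535 × 2.84008545 ≈ 293.8167.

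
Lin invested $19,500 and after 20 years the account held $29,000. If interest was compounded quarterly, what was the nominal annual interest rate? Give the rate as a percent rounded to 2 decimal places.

1.99%

(1 + r/4)^80 = 29,000/19,500 = 1.48718.
1 + r/4 = 1.48718^(1/80) ≈ 1.004973, so r/4 ≈ 0.00497334.
r ≈ 4·0.00497334 = 1.98934%.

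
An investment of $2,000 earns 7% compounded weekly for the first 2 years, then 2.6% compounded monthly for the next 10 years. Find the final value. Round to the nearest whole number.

Phase 1: 2,000·(1 + 0.07/52)^104 ≈ 2,300.3310.
Phase 2: 2,300.3310·(1 + 0.026/12)^120 ≈ 2,982.5295.

$2,983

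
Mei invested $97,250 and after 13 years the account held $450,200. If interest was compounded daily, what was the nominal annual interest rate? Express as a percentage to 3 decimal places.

11.790%

The 4745-period growth factor is 450,200/97,250 = 4.62931.
r/365 = 4.62931^(1/4745) − 1 ≈ 0.000323004, so r ≈ 365·0.000323004 = 11.78965%.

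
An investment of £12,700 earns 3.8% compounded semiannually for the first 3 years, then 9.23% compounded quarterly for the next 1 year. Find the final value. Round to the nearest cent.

£15,576.82

After 3 years at 3.8%: 12,700 × 1.1195541497 ≈ 14,218.3377.
Then 1 years at 9.23%: 14,218.3377 × 1.0955441629 ≈ 15,576.8169.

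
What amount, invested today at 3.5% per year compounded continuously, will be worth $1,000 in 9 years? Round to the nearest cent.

P = A·e^(−rt) = 1,000·e^(−0.315).
e^(−0.315) ≈ 0.729788874, so P ≈ 729.7889.

$729.79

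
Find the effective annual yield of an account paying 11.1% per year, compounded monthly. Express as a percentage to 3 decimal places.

11.682%

EAR = (1 + 11.1%/12)^12 − 1 = (1 + 0.00925)^12 − 1.
(1 + 0.00925)^12 ≈ 1.116825, so EAR ≈ 11.68249%.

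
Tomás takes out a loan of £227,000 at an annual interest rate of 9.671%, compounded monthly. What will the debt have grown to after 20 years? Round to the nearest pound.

Growth factor = (1 + 0.09671/12)^240 ≈ 6.865079392428.
A ≈ 227,000 × 6.865079392428 ≈ 1,558,373.0221.

£1,558,373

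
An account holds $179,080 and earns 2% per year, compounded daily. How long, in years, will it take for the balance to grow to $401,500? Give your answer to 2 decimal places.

40.37 years

We need (1 + 0.0000547945)^(365t) = 2.242, so 365t = ln 2.242 / ln 1.000055 ≈ 14734.9956.
t ≈ 14734.9956/365 = 40.3699 years.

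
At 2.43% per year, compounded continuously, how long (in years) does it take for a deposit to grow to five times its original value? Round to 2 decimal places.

66.23 years

e^(0.0243t) = 5, so 0.0243t = ln 5 ≈ 1.6094.
t ≈ 1.6094/0.0243 ≈ 66.2320.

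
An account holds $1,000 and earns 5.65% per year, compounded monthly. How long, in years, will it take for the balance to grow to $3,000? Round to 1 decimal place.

19.5 years

We need (1 + 0.00470833)^(12t) = 3, so 12t = ln 3 / ln 1.004708 ≈ 233.8825.
t ≈ 233.8825/12 = 19.4902 years.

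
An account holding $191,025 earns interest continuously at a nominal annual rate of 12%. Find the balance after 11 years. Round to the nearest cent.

$715,087.07

A = P·e^(rt) = 191,025·e^(0.12·11) = 191,025·e^1.32.
e^1.32 ≈ 3.74342137726, so A ≈ 715,087.0686.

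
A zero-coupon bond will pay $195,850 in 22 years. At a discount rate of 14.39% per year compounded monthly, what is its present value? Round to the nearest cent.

$8,418.07

Periodic rate = 14.39%/12 = 0.0119917; 264 periods.
P = 195,850/(1 + 0.1439/12)^264 ≈ 195,850/23.2654350861 ≈ 8,418.0674.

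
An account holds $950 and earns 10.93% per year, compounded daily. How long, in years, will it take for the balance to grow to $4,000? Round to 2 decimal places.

(1 + 0.000299452)^(365t) = 4,000/950 = 4.2105.
365t·ln(1 + 0.000299452) = ln(4.2105); 365t = 1.4376/0.000299407 ≈ 4801.4461.
t ≈ 13.1546 years.

13.15 years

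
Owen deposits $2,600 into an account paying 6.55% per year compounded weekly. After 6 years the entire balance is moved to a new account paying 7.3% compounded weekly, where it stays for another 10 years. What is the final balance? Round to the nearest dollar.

$7,986

Phase 1: 2,600·(1 + 0.0655/52)^312 ≈ 3,850.7354.
Phase 2: 3,850.7354·(1 + 0.073/52)^520 ≈ 7,986.4968.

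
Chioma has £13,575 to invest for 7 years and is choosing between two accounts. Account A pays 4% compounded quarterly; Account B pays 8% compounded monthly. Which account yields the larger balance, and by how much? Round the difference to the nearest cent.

A: (1 + 0.01)^28 ≈ 1.3212909669, so 13,575 × 1.3212909669 ≈ 17,936.5249.
B: (1 + 0.08/12)^84 ≈ 1.7474220514, so 13,575 × 1.7474220514 ≈ 23,721.2543.
Difference ≈ 5,784.7295 in favor of B.

Account B, by £5,784.73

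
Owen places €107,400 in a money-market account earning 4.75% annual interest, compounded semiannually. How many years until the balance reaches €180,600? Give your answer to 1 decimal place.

11.1 years

(1 + 0.02375)^(2t) = 180,600/107,400 = 1.6816.
2t·ln(1 + 0.02375) = ln(1.6816); 2t = 0.51972/0.0234724 ≈ 22.1420.
t ≈ 11.0710 years.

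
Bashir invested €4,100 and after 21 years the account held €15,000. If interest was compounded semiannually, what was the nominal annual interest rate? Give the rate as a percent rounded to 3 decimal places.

(1 + r/2)^42 = 15,000/4,100 = 3.65854.
1 + r/2 = 3.65854^(1/42) ≈ 1.031364, so r/2 ≈ 0.0313643.
r ≈ 2·0.0313643 = 6.27285%.

6.273%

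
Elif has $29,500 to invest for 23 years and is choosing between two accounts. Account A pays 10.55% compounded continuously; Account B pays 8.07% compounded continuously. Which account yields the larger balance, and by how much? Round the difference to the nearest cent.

Account A, by $145,153.64

A: e^(0.1055·23) = e^2.4265 ≈ 11.3191954848, so 29,500 × 11.3191954848 ≈ 333,916.2668.
B: e^(0.0807·23) = e^1.8561 ≈ 6.39873298709, so 29,500 × 6.39873298709 ≈ 188,762.6231.
Difference ≈ 145,153.6437 in favor of A.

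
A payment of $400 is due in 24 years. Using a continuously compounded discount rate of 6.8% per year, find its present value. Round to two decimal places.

$78.22

P = A·e^(−rt) = 400·e^(−1.632).
e^(−1.632) ≈ 0.195538107, so P ≈ 78.2152.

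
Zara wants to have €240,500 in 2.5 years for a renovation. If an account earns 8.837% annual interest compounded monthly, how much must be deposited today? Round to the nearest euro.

Periodic rate = 8.837%/12 = 0.00736417; 30 periods.
P = 240,500/(1 + 0.08837/12)^30 ≈ 240,500/1.24622067007 ≈ 192,983.4786.

€192,983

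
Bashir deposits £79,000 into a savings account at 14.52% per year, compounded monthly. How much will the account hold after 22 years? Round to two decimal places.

£1,890,650.50

Growth factor = (1 + 0.0121)^264 ≈ 23.93228480757.
A ≈ 79,000 × 23.93228480757 ≈ 1,890,650.4998.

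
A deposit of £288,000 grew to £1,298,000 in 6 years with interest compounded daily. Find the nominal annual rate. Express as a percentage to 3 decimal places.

(1 + r/365)^2190 = 1,298,000/288,000 = 4.50694.
1 + r/365 = 4.50694^(1/2190) ≈ 1.000688, so r/365 ≈ 0.000687734.
r ≈ 365·0.000687734 = 25.10228%.

25.102%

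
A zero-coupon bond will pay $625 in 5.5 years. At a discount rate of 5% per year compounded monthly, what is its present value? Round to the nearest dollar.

Periodic rate = 5%/12 = 0.00416667; 66 periods.
P = 625/(1 + 0.05/12)^66 ≈ 625/1.31577872 ≈ 475.0039.

$475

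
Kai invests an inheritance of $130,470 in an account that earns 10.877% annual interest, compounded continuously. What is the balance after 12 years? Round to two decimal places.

$481,248.28

A = P·e^(rt) = 130,470·e^(0.10877·12) = 130,470·e^1.30524.
e^1.30524 ≈ 3.6885742453, so A ≈ 481,248.2818.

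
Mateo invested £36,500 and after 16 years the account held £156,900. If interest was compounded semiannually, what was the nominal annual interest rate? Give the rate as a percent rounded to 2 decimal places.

(1 + r/2)^32 = 156,900/36,500 = 4.29863.
1 + r/2 = 4.29863^(1/32) ≈ 1.046626, so r/2 ≈ 0.0466261.
r ≈ 2·0.0466261 = 9.32522%.

9.33%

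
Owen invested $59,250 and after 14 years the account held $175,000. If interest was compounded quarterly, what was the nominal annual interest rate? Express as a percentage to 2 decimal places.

The 56-period growth factor is 175,000/59,250 = 2.95359.
r/4 = 2.95359^(1/56) − 1 ≈ 0.0195279, so r ≈ 4·0.0195279 = 7.81115%.

7.81%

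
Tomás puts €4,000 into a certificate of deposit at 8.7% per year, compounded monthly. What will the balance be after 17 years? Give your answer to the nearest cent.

Periodic rate = 8.7%/12 = 0.00725; periods = 12·17 = 204.
A = 4,000·(1 + 0.00725)^204 ≈ 4,000·4.3652017066 ≈ 17,460.8068.

€17,460.81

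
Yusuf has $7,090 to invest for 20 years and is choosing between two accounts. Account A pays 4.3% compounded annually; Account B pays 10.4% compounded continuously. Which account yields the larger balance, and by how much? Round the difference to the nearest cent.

Account B, by $40,295.38

A: (1 + 0.043)^20 ≈ 2.3210589381, so 7,090 × 2.3210589381 ≈ 16,456.3079.
B: e^(0.104·20) = e^2.08 ≈ 8.0044689143, so 7,090 × 8.0044689143 ≈ 56,751.6846.
Difference ≈ 40,295.3767 in favor of B.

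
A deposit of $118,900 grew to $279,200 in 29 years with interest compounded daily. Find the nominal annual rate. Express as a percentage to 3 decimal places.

2.944%

The 10585-period growth factor is 279,200/118,900 = 2.34819.
r/365 = 2.34819^(1/10585) − 1 ≈ 0.00008065, so r ≈ 365·0.00008065 = 2.94372%.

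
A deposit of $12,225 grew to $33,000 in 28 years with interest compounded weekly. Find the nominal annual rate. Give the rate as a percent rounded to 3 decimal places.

The 1456-period growth factor is 33,000/12,225 = 2.69939.
r/52 = 2.69939^(1/1456) − 1 ≈ 0.000682255, so r ≈ 52·0.000682255 = 3.54773%.

3.548%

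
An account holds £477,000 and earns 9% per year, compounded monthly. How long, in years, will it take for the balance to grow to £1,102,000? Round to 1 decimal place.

9.3 years

We need (1 + 0.0075)^(12t) = 2.3103, so 12t = ln 2.3103 / ln 1.0075 ≈ 112.0669.
t ≈ 112.0669/12 = 9.3389 years.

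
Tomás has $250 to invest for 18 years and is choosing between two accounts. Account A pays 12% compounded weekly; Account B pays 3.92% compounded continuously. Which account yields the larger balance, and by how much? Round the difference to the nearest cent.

Account A growth factor: (1 + 0.12/52)^936 ≈ 8.649586532; balance ≈ 2,162.3966.
Account B growth factor: e^(0.0392·18) = e^0.7056 ≈ 2.02506136; balance ≈ 506.2653.
Account A is larger by 1,656.1313.

Account A, by $1,656.13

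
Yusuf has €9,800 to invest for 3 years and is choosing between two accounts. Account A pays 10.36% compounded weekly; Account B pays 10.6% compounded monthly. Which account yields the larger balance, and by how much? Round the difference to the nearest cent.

Account A growth factor: (1 + 0.1036/52)^156 ≈ 1.3640944556; balance ≈ 13,368.1257.
Account B growth factor: (1 + 0.106/12)^36 ≈ 1.3724585815; balance ≈ 13,450.0941.
Account B is larger by 81.9684.

Account B, by €81.97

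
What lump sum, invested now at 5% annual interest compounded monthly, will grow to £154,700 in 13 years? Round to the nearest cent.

Periodic rate = 5%/12 = 0.00416667; 156 periods.
P = 154,700/(1 + 0.05/12)^156 ≈ 154,700/1.91295579631 ≈ 80,869.6156.

£80,869.62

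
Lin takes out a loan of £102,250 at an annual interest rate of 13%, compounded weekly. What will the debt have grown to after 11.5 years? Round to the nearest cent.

£455,117.28

Periodic rate = 13%/52 = 0.0025; periods = 52·11.5 = 598.
A = 102,250·(1 + 0.0025)^598 ≈ 102,250·4.45102478645 ≈ 455,117.2844.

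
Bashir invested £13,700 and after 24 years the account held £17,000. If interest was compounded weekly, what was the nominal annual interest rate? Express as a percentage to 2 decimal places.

(1 + r/52)^1248 = 17,000/13,700 = 1.24088.
1 + r/52 = 1.24088^(1/1248) ≈ 1.000173, so r/52 ≈ 0.000172946.
r ≈ 52·0.000172946 = 0.89932%.

0.90%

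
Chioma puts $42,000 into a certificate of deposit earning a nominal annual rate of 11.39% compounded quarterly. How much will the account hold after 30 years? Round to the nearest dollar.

$1,220,388

Growth factor = (1 + 0.028475)^120 ≈ 29.0568631564.
A ≈ 42,000 × 29.0568631564 ≈ 1,220,388.2526.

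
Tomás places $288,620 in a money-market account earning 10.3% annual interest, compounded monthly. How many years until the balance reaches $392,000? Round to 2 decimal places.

2.99 years

(1 + 0.00858333)^(12t) = 392,000/288,620 = 1.3582.
12t·ln(1 + 0.00858333) = ln(1.3582); 12t = 0.30615/0.00854671 ≈ 35.8209.
t ≈ 2.9851 years.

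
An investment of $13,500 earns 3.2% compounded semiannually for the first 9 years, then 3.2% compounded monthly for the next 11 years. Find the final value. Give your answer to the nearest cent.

Phase 1: 13,500·(1 + 0.016)^18 ≈ 17,964.7224.
Phase 2: 17,964.7224·(1 + 0.032/12)^132 ≈ 25,532.2273.

$25,532.23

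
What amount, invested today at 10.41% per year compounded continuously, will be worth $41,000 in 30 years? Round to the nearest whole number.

P = A·e^(−rt) = 41,000·e^(−3.123).
e^(−3.123) ≈ 0.044024895423, so P ≈ 1,805.0207.

$1,805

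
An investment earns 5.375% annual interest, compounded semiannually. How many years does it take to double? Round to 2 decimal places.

(1 + 0.026875)^(2t) = 2.
2t = ln 2 / ln(1 + 0.026875) ≈ 0.69315/0.0265202 ≈ 26.1366.
t ≈ 13.0683.

13.07 years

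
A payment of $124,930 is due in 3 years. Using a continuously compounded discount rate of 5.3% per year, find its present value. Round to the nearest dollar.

P = A·e^(−rt) = 124,930·e^(−0.159).
e^(−0.159) ≈ 0.852996358969, so P ≈ 106,564.8351.

$106,565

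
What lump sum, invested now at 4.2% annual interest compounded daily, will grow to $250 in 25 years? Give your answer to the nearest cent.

$87.49

Growth factor = (1 + 0.042/365)^9125 ≈ 2.8574785.
P = 250/2.8574785 ≈ 87.4897.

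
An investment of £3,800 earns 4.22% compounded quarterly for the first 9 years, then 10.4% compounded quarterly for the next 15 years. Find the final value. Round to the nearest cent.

Phase 1: 3,800·(1 + 0.01055)^36 ≈ 5,544.5286.
Phase 2: 5,544.5286·(1 + 0.026)^60 ≈ 25,864.6302.

£25,864.63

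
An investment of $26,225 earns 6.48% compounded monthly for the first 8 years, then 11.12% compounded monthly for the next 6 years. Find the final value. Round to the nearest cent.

$85,442.71

After 8 years at 6.48%: 26,225 × 1.676998081 ≈ 43,979.2747.
Then 6 years at 11.12%: 43,979.2747 × 1.9427948992 ≈ 85,442.7105.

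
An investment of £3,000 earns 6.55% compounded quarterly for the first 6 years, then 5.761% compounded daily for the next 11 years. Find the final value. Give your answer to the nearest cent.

£8,348.56

Phase 1: 3,000·(1 + 0.016375)^24 ≈ 4,430.1317.
Phase 2: 4,430.1317·(1 + 0.05761/365)^4015 ≈ 8,348.5619.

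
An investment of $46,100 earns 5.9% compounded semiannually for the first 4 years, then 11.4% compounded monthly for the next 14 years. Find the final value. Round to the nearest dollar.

After 4 years at 5.9%: 46,100 × 1.26185893618 ≈ 58,171.6970.
Then 14 years at 11.4%: 58,171.6970 × 4.89623564171 ≈ 284,822.3360.

$284,822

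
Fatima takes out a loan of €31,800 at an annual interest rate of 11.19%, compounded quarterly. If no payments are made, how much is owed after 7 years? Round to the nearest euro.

Growth factor = (1 + 0.027975)^28 ≈ 2.1652671198.
A ≈ 31,800 × 2.1652671198 ≈ 68,855.4944.

€68,855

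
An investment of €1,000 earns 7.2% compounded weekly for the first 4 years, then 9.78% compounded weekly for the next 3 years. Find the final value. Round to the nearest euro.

Phase 1: 1,000·(1 + 0.072/52)^208 ≈ 1,333.4916.
Phase 2: 1,333.4916·(1 + 0.0978/52)^156 ≈ 1,787.6917.

€1,788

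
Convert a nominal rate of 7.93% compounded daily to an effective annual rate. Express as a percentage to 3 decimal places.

8.252%

EAR = (1 + 7.93%/365)^365 − 1 = (1 + 0.00021726)^365 − 1.
(1 + 0.00021726)^365 ≈ 1.08252, so EAR ≈ 8.25197%.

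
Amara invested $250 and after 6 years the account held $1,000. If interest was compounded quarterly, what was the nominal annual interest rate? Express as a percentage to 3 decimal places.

23.785%

The 24-period growth factor is 1,000/250 = 4.
r/4 = 4^(1/24) − 1 ≈ 0.0594631, so r ≈ 4·0.0594631 = 23.78524%.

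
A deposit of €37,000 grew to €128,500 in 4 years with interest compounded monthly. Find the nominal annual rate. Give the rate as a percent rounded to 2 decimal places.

The 48-period growth factor is 128,500/37,000 = 3.47297.
r/12 = 3.47297^(1/48) − 1 ≈ 0.026277, so r ≈ 12·0.026277 = 31.53245%.

31.53%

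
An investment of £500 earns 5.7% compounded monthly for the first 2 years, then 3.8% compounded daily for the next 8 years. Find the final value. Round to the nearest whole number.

After 2 years at 5.7%: 500 × 1.12044968 ≈ 560.2248.
Then 8 years at 3.8%: 560.2248 × 1.35524761 ≈ 759.2434.

£759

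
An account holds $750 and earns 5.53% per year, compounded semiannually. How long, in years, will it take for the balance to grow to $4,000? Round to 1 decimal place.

30.7 years

We need (1 + 0.02765)^(2t) = 5.3333, so 2t = ln 5.3333 / ln 1.02765 ≈ 61.3748.
t ≈ 61.3748/2 = 30.6874 years.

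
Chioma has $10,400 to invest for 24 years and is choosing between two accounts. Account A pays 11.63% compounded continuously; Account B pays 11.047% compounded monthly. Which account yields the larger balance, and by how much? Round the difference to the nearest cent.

Account A, by $23,912.31

A: e^(0.1163·24) = e^2.7912 ≈ 16.3005687526, so 10,400 × 16.3005687526 ≈ 169,525.9150.
B: (1 + 0.11047/12)^288 ≈ 14.0013081159, so 10,400 × 14.0013081159 ≈ 145,613.6044.
Difference ≈ 23,912.3106 in favor of A.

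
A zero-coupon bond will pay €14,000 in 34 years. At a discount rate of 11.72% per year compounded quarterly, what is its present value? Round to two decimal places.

€275.69

Periodic rate = 11.72%/4 = 0.0293; 136 periods.
P = 14,000/(1 + 0.0293)^136 ≈ 14,000/50.781824181 ≈ 275.6892.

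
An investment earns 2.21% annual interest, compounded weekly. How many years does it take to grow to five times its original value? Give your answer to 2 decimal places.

72.84 years

(1 + 0.000425)^(52t) = 5.
52t = ln 5 / ln(1 + 0.000425) ≈ 1.6094/0.00042491 ≈ 3787.7174.
t ≈ 72.8407.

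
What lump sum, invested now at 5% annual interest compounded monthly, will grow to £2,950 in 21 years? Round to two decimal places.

£1,034.57

Periodic rate = 5%/12 = 0.00416667; 252 periods.
P = 2,950/(1 + 0.05/12)^252 ≈ 2,950/2.851424111 ≈ 1,034.5708.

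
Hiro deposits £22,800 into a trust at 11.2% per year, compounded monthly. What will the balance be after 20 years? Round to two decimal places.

Periodic rate = 11.2%/12 = 0.00933333; periods = 12·20 = 240.
A = 22,800·(1 + 0.112/12)^240 ≈ 22,800·9.29625153078 ≈ 211,954.5349.

£211,954.53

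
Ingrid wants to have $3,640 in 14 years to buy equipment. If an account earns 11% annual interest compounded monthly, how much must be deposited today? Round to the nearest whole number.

Periodic rate = 11%/12 = 0.00916667; 168 periods.
P = 3,640/(1 + 0.11/12)^168 ≈ 3,640/4.631980389 ≈ 785.8410.

$786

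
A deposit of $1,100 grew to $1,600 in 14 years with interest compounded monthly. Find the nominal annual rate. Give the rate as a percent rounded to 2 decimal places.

2.68%

The 168-period growth factor is 1,600/1,100 = 1.45455.
r/12 = 1.45455^(1/168) − 1 ≈ 0.00223281, so r ≈ 12·0.00223281 = 2.67937%.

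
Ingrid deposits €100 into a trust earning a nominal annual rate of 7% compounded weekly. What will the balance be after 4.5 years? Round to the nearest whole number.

Periodic rate = 7%/52 = 0.00134615; periods = 52·4.5 = 234.
A = 100·(1 + 0.07/52)^234 ≈ 100·1.36996908 ≈ 136.9969.

€137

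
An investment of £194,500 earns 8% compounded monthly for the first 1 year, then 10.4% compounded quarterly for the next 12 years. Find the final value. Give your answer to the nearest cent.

Phase 1: 194,500·(1 + 0.08/12)^12 ≈ 210,643.4041.
Phase 2: 210,643.4041·(1 + 0.026)^48 ≈ 722,139.6344.

£722,139.63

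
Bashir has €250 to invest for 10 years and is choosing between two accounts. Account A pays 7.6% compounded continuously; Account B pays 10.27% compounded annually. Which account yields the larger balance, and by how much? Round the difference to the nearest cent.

A: e^(0.076·10) = e^0.76 ≈ 2.13827622, so 250 × 2.13827622 ≈ 534.5691.
B: (1 + 0.1027)^10 ≈ 2.65811487, so 250 × 2.65811487 ≈ 664.5287.
Difference ≈ 129.9597 in favor of B.

Account B, by €129.96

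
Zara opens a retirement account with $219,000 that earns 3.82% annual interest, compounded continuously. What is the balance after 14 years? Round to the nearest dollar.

A = P·e^(rt) = 219,000·e^(0.0382·14) = 219,000·e^0.5348.
e^0.5348 ≈ 1.70710678675, so A ≈ 373,856.3863.

$373,856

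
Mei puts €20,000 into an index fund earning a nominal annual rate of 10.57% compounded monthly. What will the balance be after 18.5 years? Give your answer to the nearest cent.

€140,136.98

Periodic rate = 10.57%/12 = 0.00880833; periods = 12·18.5 = 222.
A = 20,000·(1 + 0.1057/12)^222 ≈ 20,000·7.00684909519 ≈ 140,136.9819.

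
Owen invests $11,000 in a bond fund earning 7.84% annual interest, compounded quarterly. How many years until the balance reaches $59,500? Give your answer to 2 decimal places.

21.74 years

(1 + 0.0196)^(4t) = 59,500/11,000 = 5.4091.
4t·ln(1 + 0.0196) = ln(5.4091); 4t = 1.6881/0.0194104 ≈ 86.9679.
t ≈ 21.7420 years.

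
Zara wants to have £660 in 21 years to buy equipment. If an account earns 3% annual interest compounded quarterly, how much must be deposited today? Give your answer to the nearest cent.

£352.34

Growth factor = (1 + 0.0075)^84 ≈ 1.87320196.
P = 660/1.87320196 ≈ 352.3379.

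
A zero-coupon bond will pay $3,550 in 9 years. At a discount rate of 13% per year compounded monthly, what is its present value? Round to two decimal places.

$1,108.76

Growth factor = (1 + 0.13/12)^108 ≈ 3.201783192.
P = 3,550/3.201783192 ≈ 1,108.7571.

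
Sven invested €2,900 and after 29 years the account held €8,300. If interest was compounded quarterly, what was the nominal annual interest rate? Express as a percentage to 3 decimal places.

(1 + r/4)^116 = 8,300/2,900 = 2.86207.
1 + r/4 = 2.86207^(1/116) ≈ 1.009106, so r/4 ≈ 0.00910625.
r ≈ 4·0.00910625 = 3.64250%.

3.643%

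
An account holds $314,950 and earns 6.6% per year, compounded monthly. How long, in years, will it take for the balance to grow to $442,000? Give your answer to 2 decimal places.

5.15 years

We need (1 + 0.0055)^(12t) = 1.4034, so 12t = ln 1.4034 / ln 1.0055 ≈ 61.7867.
t ≈ 61.7867/12 = 5.1489 years.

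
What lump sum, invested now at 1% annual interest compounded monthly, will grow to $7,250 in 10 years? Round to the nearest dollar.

Periodic rate = 1%/12 = 0.000833333; 120 periods.
P = 7,250/(1 + 0.01/12)^120 ≈ 7,250/1.105124896 ≈ 6,560.3445.

$6,560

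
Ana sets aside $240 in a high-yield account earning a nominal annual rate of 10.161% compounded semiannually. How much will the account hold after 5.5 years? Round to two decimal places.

$413.96

Growth factor = (1 + 0.050805)^11 ≈ 1.72481864.
A ≈ 240 × 1.72481864 ≈ 413.9565.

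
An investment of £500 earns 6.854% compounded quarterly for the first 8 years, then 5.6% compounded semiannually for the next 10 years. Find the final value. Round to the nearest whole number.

Phase 1: 500·(1 + 0.017135)^32 ≈ 861.1626.
Phase 2: 861.1626·(1 + 0.028)^20 ≈ 1,496.0547.

£1,496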